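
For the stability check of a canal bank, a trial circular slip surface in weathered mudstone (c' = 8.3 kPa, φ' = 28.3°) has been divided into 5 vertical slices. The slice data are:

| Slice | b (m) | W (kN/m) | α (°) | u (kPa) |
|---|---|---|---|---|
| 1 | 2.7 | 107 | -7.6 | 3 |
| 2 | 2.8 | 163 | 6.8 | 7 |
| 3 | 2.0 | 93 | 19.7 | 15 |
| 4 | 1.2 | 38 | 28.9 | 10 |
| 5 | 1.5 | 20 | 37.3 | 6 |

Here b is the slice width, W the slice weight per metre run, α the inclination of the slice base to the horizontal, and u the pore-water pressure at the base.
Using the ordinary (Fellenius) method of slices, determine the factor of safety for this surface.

Ordinary method of slices: FS = Σ[c'·Δl_i + (W_i cosα_i − u_i·Δl_i)·tanφ'] / Σ W_i sinα_i, with Δl_i = b_i / cosα_i.
Slice 1: Δl = 2.7/cos(-7.6°) = 2.724 m; N'_1 = 107·cos(-7.6°) − 3·2.724 = 97.9; c'Δl = 22.61; W sinα = -14.2
Slice 2: Δl = 2.8/cos6.8° = 2.820 m; N'_2 = 163·cos6.8° − 7·2.820 = 142.1; c'Δl = 23.40; W sinα = 19.3
Slice 3: Δl = 2.0/cos19.7° = 2.124 m; N'_3 = 93·cos19.7° − 15·2.124 = 55.7; c'Δl = 17.63; W sinα = 31.3
Slice 4: Δl = 1.2/cos28.9° = 1.371 m; N'_4 = 38·cos28.9° − 10·1.371 = 19.6; c'Δl = 11.38; W sinα = 18.4
Slice 5: Δl = 1.5/cos37.3° = 1.886 m; N'_5 = 20·cos37.3° − 6·1.886 = 4.6; c'Δl = 15.65; W sinα = 12.1
Σc'Δl = 90.7 kN/m; ΣN' = 319.9 kN/m; ΣW sinα = 67.0 kN/m
Resisting = 90.7 + 319.9·tan28.3° = 90.7 + 172.2 = 262.9 kN/m
FS = 262.9 / 67.0 = 3.925

FS = 3.92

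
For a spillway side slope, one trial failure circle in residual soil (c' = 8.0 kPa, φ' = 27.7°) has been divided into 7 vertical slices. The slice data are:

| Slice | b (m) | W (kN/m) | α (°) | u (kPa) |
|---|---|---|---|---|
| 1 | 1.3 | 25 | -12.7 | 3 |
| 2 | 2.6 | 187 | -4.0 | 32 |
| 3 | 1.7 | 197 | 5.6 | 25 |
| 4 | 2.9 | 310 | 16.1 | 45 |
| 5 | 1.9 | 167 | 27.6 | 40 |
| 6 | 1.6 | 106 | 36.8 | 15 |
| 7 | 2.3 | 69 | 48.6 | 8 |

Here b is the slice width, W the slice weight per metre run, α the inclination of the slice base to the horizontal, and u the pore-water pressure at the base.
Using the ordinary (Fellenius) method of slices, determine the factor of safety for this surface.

Ordinary method of slices: FS = Σ[c'·Δl_i + (W_i cosα_i − u_i·Δl_i)·tanφ'] / Σ W_i sinα_i, with Δl_i = b_i / cosα_i.
Slice 1: Δl = 1.3/cos(-12.7°) = 1.333 m; N'_1 = 25·cos(-12.7°) − 3·1.333 = 20.4; c'Δl = 10.66; W sinα = -5.5
Slice 2: Δl = 2.6/cos(-4.0°) = 2.606 m; N'_2 = 187·cos(-4.0°) − 32·2.606 = 103.1; c'Δl = 20.85; W sinα = -13.0
Slice 3: Δl = 1.7/cos5.6° = 1.708 m; N'_3 = 197·cos5.6° − 25·1.708 = 153.4; c'Δl = 13.67; W sinα = 19.2
Slice 4: Δl = 2.9/cos16.1° = 3.018 m; N'_4 = 310·cos16.1° − 45·3.018 = 162.0; c'Δl = 24.15; W sinα = 86.0
Slice 5: Δl = 1.9/cos27.6° = 2.144 m; N'_5 = 167·cos27.6° − 40·2.144 = 62.2; c'Δl = 17.15; W sinα = 77.4
Slice 6: Δl = 1.6/cos36.8° = 1.998 m; N'_6 = 106·cos36.8° − 15·1.998 = 54.9; c'Δl = 15.99; W sinα = 63.5
Slice 7: Δl = 2.3/cos48.6° = 3.478 m; N'_7 = 69·cos48.6° − 8·3.478 = 17.8; c'Δl = 27.82; W sinα = 51.8
Σc'Δl = 130.3 kN/m; ΣN' = 573.9 kN/m; ΣW sinα = 279.3 kN/m
Resisting = 130.3 + 573.9·tan27.7° = 130.3 + 301.3 = 431.6 kN/m
FS = 431.6 / 279.3 = 1.545

FS = 1.55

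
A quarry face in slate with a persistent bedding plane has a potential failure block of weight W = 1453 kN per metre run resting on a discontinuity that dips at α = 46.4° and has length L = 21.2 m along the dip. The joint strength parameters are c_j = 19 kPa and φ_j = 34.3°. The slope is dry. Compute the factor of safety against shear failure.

Resolving the block weight along and normal to the plane and applying the Mohr–Coulomb strength on the joint:
N' = W cosα = 1453·cos46.4° = 1002.0 kN/m
Driving force T = W sinα = 1453·sin46.4° = 1052.2 kN/m
Resisting force R = c_j·L + N'·tanφ_j = 19·21.2 + 1002.0·tan34.3° = 402.8 + 683.5 = 1086.3 kN/m
FS = R / T = 1086.3 / 1052.2 = 1.032

FS = 1.03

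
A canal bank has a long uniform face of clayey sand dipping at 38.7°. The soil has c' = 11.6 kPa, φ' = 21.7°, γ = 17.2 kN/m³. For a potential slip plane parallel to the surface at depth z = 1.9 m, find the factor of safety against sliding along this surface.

FS = 1.22

For an infinite slope with a slip plane parallel to the surface (no pore pressure): FS = [c' + γz cos²β tanφ'] / [γz sinβ cosβ].
γz = 17.2·1.9 = 32.68 kN/m²
Numerator = 11.6 + 32.68·cos²38.7°·tan21.7° = 11.6 + 32.68·0.6091·0.3979 = 19.521 kPa
Denominator = 32.68·sin38.7°·cos38.7° = 32.68·0.6252·0.7804 = 15.946 kPa
FS = 19.521 / 15.946 = 1.224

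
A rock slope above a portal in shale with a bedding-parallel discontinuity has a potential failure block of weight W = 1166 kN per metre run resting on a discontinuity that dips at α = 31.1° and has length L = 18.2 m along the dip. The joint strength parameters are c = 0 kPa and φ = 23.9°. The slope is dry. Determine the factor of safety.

FS = 0.73

Resolving the block weight along and normal to the plane and applying the Mohr–Coulomb strength on the joint:
N' = W cosα = 1166·cos31.1° = 998.4 kN/m
Driving force T = W sinα = 1166·sin31.1° = 602.3 kN/m
Resisting force R = c·L + N'·tanφ = 0·18.2 + 998.4·tan23.9° = 0.0 + 442.4 = 442.4 kN/m
FS = R / T = 442.4 / 602.3 = 0.735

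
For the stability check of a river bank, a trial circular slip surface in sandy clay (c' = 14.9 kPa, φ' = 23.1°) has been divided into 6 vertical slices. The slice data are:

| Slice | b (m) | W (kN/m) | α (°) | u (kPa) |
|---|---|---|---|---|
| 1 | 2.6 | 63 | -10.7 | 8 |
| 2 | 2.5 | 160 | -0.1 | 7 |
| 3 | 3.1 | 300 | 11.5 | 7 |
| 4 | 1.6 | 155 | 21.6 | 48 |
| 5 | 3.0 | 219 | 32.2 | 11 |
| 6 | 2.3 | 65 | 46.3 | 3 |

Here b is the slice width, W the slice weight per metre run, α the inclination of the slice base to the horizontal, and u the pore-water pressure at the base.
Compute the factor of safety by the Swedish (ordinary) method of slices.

Ordinary method of slices: FS = Σ[c'·Δl_i + (W_i cosα_i − u_i·Δl_i)·tanφ'] / Σ W_i sinα_i, with Δl_i = b_i / cosα_i.
Slice 1: Δl = 2.6/cos(-10.7°) = 2.646 m; N'_1 = 63·cos(-10.7°) − 8·2.646 = 40.7; c'Δl = 39.43; W sinα = -11.7
Slice 2: Δl = 2.5/cos(-0.1°) = 2.500 m; N'_2 = 160·cos(-0.1°) − 7·2.500 = 142.5; c'Δl = 37.25; W sinα = -0.3
Slice 3: Δl = 3.1/cos11.5° = 3.164 m; N'_3 = 300·cos11.5° − 7·3.164 = 271.8; c'Δl = 47.14; W sinα = 59.8
Slice 4: Δl = 1.6/cos21.6° = 1.721 m; N'_4 = 155·cos21.6° − 48·1.721 = 61.5; c'Δl = 25.64; W sinα = 57.1
Slice 5: Δl = 3.0/cos32.2° = 3.545 m; N'_5 = 219·cos32.2° − 11·3.545 = 146.3; c'Δl = 52.82; W sinα = 116.7
Slice 6: Δl = 2.3/cos46.3° = 3.329 m; N'_6 = 65·cos46.3° − 3·3.329 = 34.9; c'Δl = 49.60; W sinα = 47.0
Σc'Δl = 251.9 kN/m; ΣN' = 697.8 kN/m; ΣW sinα = 268.6 kN/m
Resisting = 251.9 + 697.8·tan23.1° = 251.9 + 297.6 = 549.5 kN/m
FS = 549.5 / 268.6 = 2.046

FS = 2.05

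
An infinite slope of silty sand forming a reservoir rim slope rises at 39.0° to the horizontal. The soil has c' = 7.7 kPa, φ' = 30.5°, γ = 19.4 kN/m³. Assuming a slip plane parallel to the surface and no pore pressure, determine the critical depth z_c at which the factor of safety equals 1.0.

Setting FS = 1.00 in FS = [c' + γz cos²β tanφ'] / [γz sinβ cosβ] and solving for z:
z = c' / [γ cosβ (FS·sinβ − cosβ·tanφ')]
  = 7.7 / [19.4·cos39.0°·(1.00·sin39.0° − cos39.0°·tan30.5°)]
  = 7.7 / [19.4·0.7771·(1.00·0.6293 − 0.7771·0.5890)]
  = 7.7 / 2.5863 = 2.977 m

z_c = 2.98 m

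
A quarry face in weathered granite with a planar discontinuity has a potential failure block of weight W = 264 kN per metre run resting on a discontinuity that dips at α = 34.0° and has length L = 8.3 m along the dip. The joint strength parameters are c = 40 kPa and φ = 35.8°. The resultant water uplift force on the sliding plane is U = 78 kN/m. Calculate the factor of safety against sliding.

FS = 2.94

Resolving the block weight along and normal to the plane and applying the Mohr–Coulomb strength on the joint:
N' = W cosα − U = 264·cos34.0° − 78 = 140.9 kN/m
Driving force T = W sinα = 264·sin34.0° = 147.6 kN/m
Resisting force R = c·L + N'·tanφ = 40·8.3 + 140.9·tan35.8° = 332.0 + 101.6 = 433.6 kN/m
FS = R / T = 433.6 / 147.6 = 2.937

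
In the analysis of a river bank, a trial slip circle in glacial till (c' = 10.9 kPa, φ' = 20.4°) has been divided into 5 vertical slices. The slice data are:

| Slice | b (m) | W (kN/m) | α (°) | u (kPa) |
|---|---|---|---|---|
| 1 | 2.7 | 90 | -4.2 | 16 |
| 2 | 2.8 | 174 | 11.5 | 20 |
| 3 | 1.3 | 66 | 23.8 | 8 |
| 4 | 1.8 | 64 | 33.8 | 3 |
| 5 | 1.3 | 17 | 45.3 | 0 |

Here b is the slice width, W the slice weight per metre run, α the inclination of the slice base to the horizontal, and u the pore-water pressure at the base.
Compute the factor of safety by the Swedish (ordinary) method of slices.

FS = 2.14

Ordinary method of slices: FS = Σ[c'·Δl_i + (W_i cosα_i − u_i·Δl_i)·tanφ'] / Σ W_i sinα_i, with Δl_i = b_i / cosα_i.
Slice 1: Δl = 2.7/cos(-4.2°) = 2.707 m; N'_1 = 90·cos(-4.2°) − 16·2.707 = 46.4; c'Δl = 29.51; W sinα = -6.6
Slice 2: Δl = 2.8/cos11.5° = 2.857 m; N'_2 = 174·cos11.5° − 20·2.857 = 113.4; c'Δl = 31.15; W sinα = 34.7
Slice 3: Δl = 1.3/cos23.8° = 1.421 m; N'_3 = 66·cos23.8° − 8·1.421 = 49.0; c'Δl = 15.49; W sinα = 26.6
Slice 4: Δl = 1.8/cos33.8° = 2.166 m; N'_4 = 64·cos33.8° − 3·2.166 = 46.7; c'Δl = 23.61; W sinα = 35.6
Slice 5: Δl = 1.3/cos45.3° = 1.848 m; N'_5 = 17·cos45.3° − 0·1.848 = 12.0; c'Δl = 20.15; W sinα = 12.1
Σc'Δl = 119.9 kN/m; ΣN' = 267.5 kN/m; ΣW sinα = 102.4 kN/m
Resisting = 119.9 + 267.5·tan20.4° = 119.9 + 99.5 = 219.4 kN/m
FS = 219.4 / 102.4 = 2.142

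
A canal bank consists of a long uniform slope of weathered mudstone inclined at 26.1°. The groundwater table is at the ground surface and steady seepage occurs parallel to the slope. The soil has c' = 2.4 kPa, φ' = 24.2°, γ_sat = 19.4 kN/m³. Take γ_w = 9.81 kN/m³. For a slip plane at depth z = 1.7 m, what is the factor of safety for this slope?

With seepage parallel to the slope and the water table at the surface, the effective normal stress on the slip plane uses the buoyant unit weight γ' = γ_sat − γ_w while the driving shear stress uses γ_sat:
FS = [c' + γ' z cos²β tanφ'] / [γ_sat z sinβ cosβ]
γ' = 19.4 − 9.81 = 9.59 kN/m³
Numerator = 2.4 + 9.59·1.7·cos²26.1°·tan24.2° = 2.4 + 9.59·1.7·0.8065·0.4494 = 8.309 kPa
Denominator = 19.4·1.7·sin26.1°·cos26.1° = 19.4·1.7·0.4399·0.8980 = 13.030 kPa
FS = 8.309 / 13.030 = 0.638

FS = 0.64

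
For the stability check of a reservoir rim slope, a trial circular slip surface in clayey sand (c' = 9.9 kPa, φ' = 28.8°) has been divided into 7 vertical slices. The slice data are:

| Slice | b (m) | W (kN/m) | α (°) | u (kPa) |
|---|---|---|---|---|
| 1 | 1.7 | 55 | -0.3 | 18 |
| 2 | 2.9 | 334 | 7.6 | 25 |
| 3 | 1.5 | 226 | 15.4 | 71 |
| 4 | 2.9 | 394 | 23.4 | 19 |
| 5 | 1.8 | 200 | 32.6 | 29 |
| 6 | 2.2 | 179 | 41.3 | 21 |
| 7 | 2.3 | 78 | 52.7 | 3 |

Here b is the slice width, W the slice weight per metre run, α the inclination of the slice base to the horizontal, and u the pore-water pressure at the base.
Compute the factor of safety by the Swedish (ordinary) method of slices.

Ordinary method of slices: FS = Σ[c'·Δl_i + (W_i cosα_i − u_i·Δl_i)·tanφ'] / Σ W_i sinα_i, with Δl_i = b_i / cosα_i.
Slice 1: Δl = 1.7/cos(-0.3°) = 1.700 m; N'_1 = 55·cos(-0.3°) − 18·1.700 = 24.4; c'Δl = 16.83; W sinα = -0.3
Slice 2: Δl = 2.9/cos7.6° = 2.926 m; N'_2 = 334·cos7.6° − 25·2.926 = 257.9; c'Δl = 28.96; W sinα = 44.2
Slice 3: Δl = 1.5/cos15.4° = 1.556 m; N'_3 = 226·cos15.4° − 71·1.556 = 107.4; c'Δl = 15.40; W sinα = 60.0
Slice 4: Δl = 2.9/cos23.4° = 3.160 m; N'_4 = 394·cos23.4° − 19·3.160 = 301.6; c'Δl = 31.28; W sinα = 156.5
Slice 5: Δl = 1.8/cos32.6° = 2.137 m; N'_5 = 200·cos32.6° − 29·2.137 = 106.5; c'Δl = 21.15; W sinα = 107.8
Slice 6: Δl = 2.2/cos41.3° = 2.928 m; N'_6 = 179·cos41.3° − 21·2.928 = 73.0; c'Δl = 28.99; W sinα = 118.1
Slice 7: Δl = 2.3/cos52.7° = 3.795 m; N'_7 = 78·cos52.7° − 3·3.795 = 35.9; c'Δl = 37.57; W sinα = 62.0
Σc'Δl = 180.2 kN/m; ΣN' = 906.7 kN/m; ΣW sinα = 548.3 kN/m
Resisting = 180.2 + 906.7·tan28.8° = 180.2 + 498.5 = 678.7 kN/m
FS = 678.7 / 548.3 = 1.238

FS = 1.24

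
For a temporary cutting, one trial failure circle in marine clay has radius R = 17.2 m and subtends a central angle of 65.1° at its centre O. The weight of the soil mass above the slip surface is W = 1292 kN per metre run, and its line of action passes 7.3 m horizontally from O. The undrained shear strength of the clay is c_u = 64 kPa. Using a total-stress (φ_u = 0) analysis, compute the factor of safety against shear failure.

FS = 2.28

Taking moments about the centre O, the resisting moment is provided by the undrained shear strength acting along the arc:
Arc length L_a = R·θ = 17.2·(65.1°·π/180) = 17.2·1.1362 = 19.54 m
M_R = c_u·L_a·R = 64·19.54·17.2 = 21512.7 kN·m/m
M_D = W·d = 1292·7.3 = 9431.6 kN·m/m
FS = M_R / M_D = 21512.7 / 9431.6 = 2.281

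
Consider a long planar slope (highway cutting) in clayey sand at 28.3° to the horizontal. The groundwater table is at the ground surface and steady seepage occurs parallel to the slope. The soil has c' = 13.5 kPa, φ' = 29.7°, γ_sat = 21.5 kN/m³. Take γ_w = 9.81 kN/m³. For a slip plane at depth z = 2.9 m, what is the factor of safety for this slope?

FS = 1.09

With seepage parallel to the slope and the water table at the surface, the effective normal stress on the slip plane uses the buoyant unit weight γ' = γ_sat − γ_w while the driving shear stress uses γ_sat:
FS = [c' + γ' z cos²β tanφ'] / [γ_sat z sinβ cosβ]
γ' = 21.5 − 9.81 = 11.69 kN/m³
Numerator = 13.5 + 11.69·2.9·cos²28.3°·tan29.7° = 13.5 + 11.69·2.9·0.7752·0.5704 = 28.491 kPa
Denominator = 21.5·2.9·sin28.3°·cos28.3° = 21.5·2.9·0.4741·0.8805 = 26.026 kPa
FS = 28.491 / 26.026 = 1.095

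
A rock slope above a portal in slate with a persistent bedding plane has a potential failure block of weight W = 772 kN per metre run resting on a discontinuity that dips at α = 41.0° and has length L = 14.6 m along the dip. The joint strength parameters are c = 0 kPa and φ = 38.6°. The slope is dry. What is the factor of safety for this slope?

FS = 0.92

Resolving the block weight along and normal to the plane and applying the Mohr–Coulomb strength on the joint:
N' = W cosα = 772·cos41.0° = 582.6 kN/m
Driving force T = W sinα = 772·sin41.0° = 506.5 kN/m
Resisting force R = c·L + N'·tanφ = 0·14.6 + 582.6·tan38.6° = 0.0 + 465.1 = 465.1 kN/m
FS = R / T = 465.1 / 506.5 = 0.918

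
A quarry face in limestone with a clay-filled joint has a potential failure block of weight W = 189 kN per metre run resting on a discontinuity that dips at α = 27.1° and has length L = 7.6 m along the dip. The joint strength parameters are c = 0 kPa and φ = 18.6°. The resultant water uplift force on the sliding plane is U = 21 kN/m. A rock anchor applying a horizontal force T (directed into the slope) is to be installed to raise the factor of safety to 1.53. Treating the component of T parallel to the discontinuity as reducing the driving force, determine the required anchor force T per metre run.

T = 54 kN/m

Resolving forces along and normal to the sliding plane, with the horizontal anchor force T adding T·sinα to the effective normal force and T·cosα acting up the plane against the driving force:
FS = [cL + (W cosα − U + T sinα) tanφ] / [W sinα − T cosα]
Without the anchor: N' = 147.3 kN/m, driving T_d = 86.1 kN/m, resisting R = 0·7.6 + 147.3·tan18.6° = 49.6 kN/m, FS = 0.58.
Setting FS = 1.53 and solving for T:
1.53·(86.1 − T cos27.1°) = 49.6 + T sin27.1°·tan18.6°
T·(sin27.1°·tan18.6° + 1.53·cos27.1°) = 1.53·86.1 − 49.6
T·(0.4555·0.3365 + 1.53·0.8902) = 131.7 − 49.6 = 82.2
T·1.5153 = 82.2
T = 54.2 kN/m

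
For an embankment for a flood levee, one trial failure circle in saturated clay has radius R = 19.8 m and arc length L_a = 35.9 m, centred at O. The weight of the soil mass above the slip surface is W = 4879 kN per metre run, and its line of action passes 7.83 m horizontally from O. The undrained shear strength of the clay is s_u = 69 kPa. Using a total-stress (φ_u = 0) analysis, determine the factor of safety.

FS = 1.28

Taking moments about the centre O, the resisting moment is provided by the undrained shear strength acting along the arc:
M_R = s_u·L_a·R = 69·35.90·19.8 = 49046.6 kN·m/m
M_D = W·d = 4879·7.83 = 38202.6 kN·m/m
FS = M_R / M_D = 49046.6 / 38202.6 = 1.284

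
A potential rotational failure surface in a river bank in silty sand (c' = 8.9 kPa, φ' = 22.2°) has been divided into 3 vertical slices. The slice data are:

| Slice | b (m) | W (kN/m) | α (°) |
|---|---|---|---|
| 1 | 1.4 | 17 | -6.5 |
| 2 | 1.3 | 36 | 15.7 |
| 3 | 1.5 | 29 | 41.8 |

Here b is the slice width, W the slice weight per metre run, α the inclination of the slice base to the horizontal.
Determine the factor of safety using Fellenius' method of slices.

FS = 2.66

Ordinary method of slices: FS = Σ[c'·Δl_i + (W_i cosα_i)·tanφ'] / Σ W_i sinα_i, with Δl_i = b_i / cosα_i.
Slice 1: Δl = 1.4/cos(-6.5°) = 1.409 m; N'_1 = 17·cos(-6.5°) = 16.9; c'Δl = 12.54; W sinα = -1.9
Slice 2: Δl = 1.3/cos15.7° = 1.350 m; N'_2 = 36·cos15.7° = 34.7; c'Δl = 12.02; W sinα = 9.7
Slice 3: Δl = 1.5/cos41.8° = 2.012 m; N'_3 = 29·cos41.8° = 21.6; c'Δl = 17.91; W sinα = 19.3
Σc'Δl = 42.5 kN/m; ΣN' = 73.2 kN/m; ΣW sinα = 27.1 kN/m
Resisting = 42.5 + 73.2·tan22.2° = 42.5 + 29.9 = 72.3 kN/m
FS = 72.3 / 27.1 = 2.664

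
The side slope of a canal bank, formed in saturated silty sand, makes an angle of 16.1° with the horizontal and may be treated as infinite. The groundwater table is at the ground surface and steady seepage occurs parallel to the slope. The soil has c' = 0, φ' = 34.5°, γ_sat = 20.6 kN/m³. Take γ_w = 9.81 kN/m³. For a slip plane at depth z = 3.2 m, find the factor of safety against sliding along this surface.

With seepage parallel to the slope and the water table at the surface, the effective normal stress on the slip plane uses the buoyant unit weight γ' = γ_sat − γ_w while the driving shear stress uses γ_sat:
FS = [c' + γ' z cos²β tanφ'] / [γ_sat z sinβ cosβ]
(For c' = 0 this reduces to FS = (γ'/γ_sat)·tanφ'/tanβ.)
γ' = 20.6 − 9.81 = 10.79 kN/m³
Numerator = 0.0 + 10.79·3.2·cos²16.1°·tan34.5° = 0.0 + 10.79·3.2·0.9231·0.6873 = 21.905 kPa
Denominator = 20.6·3.2·sin16.1°·cos16.1° = 20.6·3.2·0.2773·0.9608 = 17.564 kPa
FS = 21.905 / 17.564 = 1.247

FS = 1.25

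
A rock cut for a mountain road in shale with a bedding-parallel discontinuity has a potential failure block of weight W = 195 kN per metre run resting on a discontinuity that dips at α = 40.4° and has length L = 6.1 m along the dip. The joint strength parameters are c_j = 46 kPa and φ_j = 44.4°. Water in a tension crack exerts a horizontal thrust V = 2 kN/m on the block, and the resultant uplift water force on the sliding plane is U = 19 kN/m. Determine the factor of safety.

Resolving the block weight along and normal to the plane and applying the Mohr–Coulomb strength on the joint:
N' = W cosα − U − V sinα = 195·cos40.4° − 19 − 2·sin40.4° = 128.2 kN/m
Driving force T = W sinα + V cosα = 195·sin40.4° + 2·cos40.4° = 127.9 kN/m
Resisting force R = c_j·L + N'·tanφ_j = 46·6.1 + 128.2·tan44.4° = 280.6 + 125.5 = 406.1 kN/m
FS = R / T = 406.1 / 127.9 = 3.175

FS = 3.18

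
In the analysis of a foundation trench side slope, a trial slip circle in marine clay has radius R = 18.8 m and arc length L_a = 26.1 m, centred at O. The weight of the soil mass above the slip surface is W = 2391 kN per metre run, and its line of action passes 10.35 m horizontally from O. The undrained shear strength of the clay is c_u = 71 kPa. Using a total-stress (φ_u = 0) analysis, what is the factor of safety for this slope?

Taking moments about the centre O, the resisting moment is provided by the undrained shear strength acting along the arc:
M_R = c_u·L_a·R = 71·26.10·18.8 = 34838.3 kN·m/m
M_D = W·d = 2391·10.35 = 24746.8 kN·m/m
FS = M_R / M_D = 34838.3 / 24746.8 = 1.408

FS = 1.41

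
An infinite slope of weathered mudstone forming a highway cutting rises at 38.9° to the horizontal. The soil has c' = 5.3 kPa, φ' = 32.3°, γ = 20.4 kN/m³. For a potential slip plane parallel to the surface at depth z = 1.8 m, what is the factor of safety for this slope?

FS = 1.08

For an infinite slope with a slip plane parallel to the surface (no pore pressure): FS = [c' + γz cos²β tanφ'] / [γz sinβ cosβ].
γz = 20.4·1.8 = 36.72 kN/m²
Numerator = 5.3 + 36.72·cos²38.9°·tan32.3° = 5.3 + 36.72·0.6057·0.6322 = 19.359 kPa
Denominator = 36.72·sin38.9°·cos38.9° = 36.72·0.6280·0.7782 = 17.945 kPa
FS = 19.359 / 17.945 = 1.079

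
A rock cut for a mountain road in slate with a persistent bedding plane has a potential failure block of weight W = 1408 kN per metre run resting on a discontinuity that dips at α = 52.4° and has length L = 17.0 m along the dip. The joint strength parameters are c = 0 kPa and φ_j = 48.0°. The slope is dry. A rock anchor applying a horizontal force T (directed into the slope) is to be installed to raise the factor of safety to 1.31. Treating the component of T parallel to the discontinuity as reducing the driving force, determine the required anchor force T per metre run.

T = 302 kN/m

Resolving forces along and normal to the sliding plane, with the horizontal anchor force T adding T·sinα to the effective normal force and T·cosα acting up the plane against the driving force:
FS = [cL + (W cosα + T sinα) tanφ_j] / [W sinα − T cosα]
Without the anchor: N' = 859.1 kN/m, driving T_d = 1115.5 kN/m, resisting R = 0·17.0 + 859.1·tan48.0° = 954.1 kN/m, FS = 0.86.
Setting FS = 1.31 and solving for T:
1.31·(1115.5 − T cos52.4°) = 954.1 + T sin52.4°·tan48.0°
T·(sin52.4°·tan48.0° + 1.31·cos52.4°) = 1.31·1115.5 − 954.1
T·(0.7923·1.1106 + 1.31·0.6101) = 1461.4 − 954.1 = 507.3
T·1.6792 = 507.3
T = 302.1 kN/m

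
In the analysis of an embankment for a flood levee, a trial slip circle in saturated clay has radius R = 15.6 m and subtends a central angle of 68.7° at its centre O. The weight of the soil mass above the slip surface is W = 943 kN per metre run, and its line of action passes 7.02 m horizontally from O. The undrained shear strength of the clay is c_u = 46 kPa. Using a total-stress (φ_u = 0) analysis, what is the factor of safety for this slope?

FS = 2.03

Taking moments about the centre O, the resisting moment is provided by the undrained shear strength acting along the arc:
Arc length L_a = R·θ = 15.6·(68.7°·π/180) = 15.6·1.1990 = 18.71 m
M_R = c_u·L_a·R = 46·18.71·15.6 = 13422.7 kN·m/m
M_D = W·d = 943·7.02 = 6619.9 kN·m/m
FS = M_R / M_D = 13422.7 / 6619.9 = 2.028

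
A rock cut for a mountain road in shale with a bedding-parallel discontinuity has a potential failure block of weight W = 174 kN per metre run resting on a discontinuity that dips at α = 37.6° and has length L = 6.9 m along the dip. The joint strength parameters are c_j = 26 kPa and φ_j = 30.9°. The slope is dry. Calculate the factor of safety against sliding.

FS = 2.47

Resolving the block weight along and normal to the plane and applying the Mohr–Coulomb strength on the joint:
N' = W cosα = 174·cos37.6° = 137.9 kN/m
Driving force T = W sinα = 174·sin37.6° = 106.2 kN/m
Resisting force R = c_j·L + N'·tanφ_j = 26·6.9 + 137.9·tan30.9° = 179.4 + 82.5 = 261.9 kN/m
FS = R / T = 261.9 / 106.2 = 2.467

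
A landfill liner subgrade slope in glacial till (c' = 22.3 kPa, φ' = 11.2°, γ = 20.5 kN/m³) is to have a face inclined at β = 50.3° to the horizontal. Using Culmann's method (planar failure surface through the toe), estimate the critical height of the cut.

Culmann's analysis gives the critical failure plane at α_cr = (β + φ')/2 = (50.3 + 11.2)/2 = 30.8°, and the critical height
H_c = (4c'/γ) · sinβ cosφ' / [1 − cos(β − φ')]
    = (4·22.3/20.5) · sin50.3°·cos11.2° / [1 − cos(39.1°)]
    = 4.351 · 0.7694·0.9810 / [1 − 0.7760]
    = 4.351 · 0.7547 / 0.2240
    = 14.66 m

H_c = 14.66 m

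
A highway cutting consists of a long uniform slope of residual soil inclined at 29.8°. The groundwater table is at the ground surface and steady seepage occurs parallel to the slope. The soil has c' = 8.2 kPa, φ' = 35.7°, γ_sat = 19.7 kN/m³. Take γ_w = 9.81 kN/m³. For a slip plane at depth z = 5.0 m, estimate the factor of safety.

FS = 0.82

With seepage parallel to the slope and the water table at the surface, the effective normal stress on the slip plane uses the buoyant unit weight γ' = γ_sat − γ_w while the driving shear stress uses γ_sat:
FS = [c' + γ' z cos²β tanφ'] / [γ_sat z sinβ cosβ]
γ' = 19.7 − 9.81 = 9.89 kN/m³
Numerator = 8.2 + 9.89·5.0·cos²29.8°·tan35.7° = 8.2 + 9.89·5.0·0.7530·0.7186 = 34.957 kPa
Denominator = 19.7·5.0·sin29.8°·cos29.8° = 19.7·5.0·0.4970·0.8678 = 42.479 kPa
FS = 34.957 / 42.479 = 0.823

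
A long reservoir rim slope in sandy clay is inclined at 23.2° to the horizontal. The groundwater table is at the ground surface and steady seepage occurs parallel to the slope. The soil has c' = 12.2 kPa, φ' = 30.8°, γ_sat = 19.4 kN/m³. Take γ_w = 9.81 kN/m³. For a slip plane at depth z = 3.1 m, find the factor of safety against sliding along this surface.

With seepage parallel to the slope and the water table at the surface, the effective normal stress on the slip plane uses the buoyant unit weight γ' = γ_sat − γ_w while the driving shear stress uses γ_sat:
FS = [c' + γ' z cos²β tanφ'] / [γ_sat z sinβ cosβ]
γ' = 19.4 − 9.81 = 9.59 kN/m³
Numerator = 12.2 + 9.59·3.1·cos²23.2°·tan30.8° = 12.2 + 9.59·3.1·0.8448·0.5961 = 27.172 kPa
Denominator = 19.4·3.1·sin23.2°·cos23.2° = 19.4·3.1·0.3939·0.9191 = 21.776 kPa
FS = 27.172 / 21.776 = 1.248

FS = 1.25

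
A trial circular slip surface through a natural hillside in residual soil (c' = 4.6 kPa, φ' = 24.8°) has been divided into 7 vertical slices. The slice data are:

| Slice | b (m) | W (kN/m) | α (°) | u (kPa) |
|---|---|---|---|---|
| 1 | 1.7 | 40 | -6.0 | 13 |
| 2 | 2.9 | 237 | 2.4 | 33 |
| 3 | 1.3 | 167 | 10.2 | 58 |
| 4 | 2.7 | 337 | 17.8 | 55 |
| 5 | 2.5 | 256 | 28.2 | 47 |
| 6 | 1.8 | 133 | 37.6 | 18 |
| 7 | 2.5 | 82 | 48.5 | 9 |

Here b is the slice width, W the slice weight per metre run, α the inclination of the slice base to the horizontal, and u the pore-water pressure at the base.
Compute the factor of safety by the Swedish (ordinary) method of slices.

Ordinary method of slices: FS = Σ[c'·Δl_i + (W_i cosα_i − u_i·Δl_i)·tanφ'] / Σ W_i sinα_i, with Δl_i = b_i / cosα_i.
Slice 1: Δl = 1.7/cos(-6.0°) = 1.709 m; N'_1 = 40·cos(-6.0°) − 13·1.709 = 17.6; c'Δl = 7.86; W sinα = -4.2
Slice 2: Δl = 2.9/cos2.4° = 2.903 m; N'_2 = 237·cos2.4° − 33·2.903 = 141.0; c'Δl = 13.35; W sinα = 9.9
Slice 3: Δl = 1.3/cos10.2° = 1.321 m; N'_3 = 167·cos10.2° − 58·1.321 = 87.7; c'Δl = 6.08; W sinα = 29.6
Slice 4: Δl = 2.7/cos17.8° = 2.836 m; N'_4 = 337·cos17.8° − 55·2.836 = 164.9; c'Δl = 13.04; W sinα = 103.0
Slice 5: Δl = 2.5/cos28.2° = 2.837 m; N'_5 = 256·cos28.2° − 47·2.837 = 92.3; c'Δl = 13.05; W sinα = 121.0
Slice 6: Δl = 1.8/cos37.6° = 2.272 m; N'_6 = 133·cos37.6° − 18·2.272 = 64.5; c'Δl = 10.45; W sinα = 81.1
Slice 7: Δl = 2.5/cos48.5° = 3.773 m; N'_7 = 82·cos48.5° − 9·3.773 = 20.4; c'Δl = 17.36; W sinα = 61.4
Σc'Δl = 81.2 kN/m; ΣN' = 588.4 kN/m; ΣW sinα = 401.9 kN/m
Resisting = 81.2 + 588.4·tan24.8° = 81.2 + 271.9 = 353.1 kN/m
FS = 353.1 / 401.9 = 0.879

FS = 0.88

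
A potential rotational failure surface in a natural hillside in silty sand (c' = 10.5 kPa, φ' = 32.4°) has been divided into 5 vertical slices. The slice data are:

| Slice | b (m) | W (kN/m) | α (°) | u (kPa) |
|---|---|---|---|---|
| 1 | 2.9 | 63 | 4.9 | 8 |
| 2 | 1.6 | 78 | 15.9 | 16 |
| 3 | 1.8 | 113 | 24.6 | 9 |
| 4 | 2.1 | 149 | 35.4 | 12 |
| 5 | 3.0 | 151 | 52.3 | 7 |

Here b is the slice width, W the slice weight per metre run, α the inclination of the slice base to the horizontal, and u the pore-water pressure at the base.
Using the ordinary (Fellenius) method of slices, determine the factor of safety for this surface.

Ordinary method of slices: FS = Σ[c'·Δl_i + (W_i cosα_i − u_i·Δl_i)·tanφ'] / Σ W_i sinα_i, with Δl_i = b_i / cosα_i.
Slice 1: Δl = 2.9/cos4.9° = 2.911 m; N'_1 = 63·cos4.9° − 8·2.911 = 39.5; c'Δl = 30.56; W sinα = 5.4
Slice 2: Δl = 1.6/cos15.9° = 1.664 m; N'_2 = 78·cos15.9° − 16·1.664 = 48.4; c'Δl = 17.47; W sinα = 21.4
Slice 3: Δl = 1.8/cos24.6° = 1.980 m; N'_3 = 113·cos24.6° − 9·1.980 = 84.9; c'Δl = 20.79; W sinα = 47.0
Slice 4: Δl = 2.1/cos35.4° = 2.576 m; N'_4 = 149·cos35.4° − 12·2.576 = 90.5; c'Δl = 27.05; W sinα = 86.3
Slice 5: Δl = 3.0/cos52.3° = 4.906 m; N'_5 = 151·cos52.3° − 7·4.906 = 58.0; c'Δl = 51.51; W sinα = 119.5
Σc'Δl = 147.4 kN/m; ΣN' = 321.3 kN/m; ΣW sinα = 279.6 kN/m
Resisting = 147.4 + 321.3·tan32.4° = 147.4 + 203.9 = 351.3 kN/m
FS = 351.3 / 279.6 = 1.257

FS = 1.26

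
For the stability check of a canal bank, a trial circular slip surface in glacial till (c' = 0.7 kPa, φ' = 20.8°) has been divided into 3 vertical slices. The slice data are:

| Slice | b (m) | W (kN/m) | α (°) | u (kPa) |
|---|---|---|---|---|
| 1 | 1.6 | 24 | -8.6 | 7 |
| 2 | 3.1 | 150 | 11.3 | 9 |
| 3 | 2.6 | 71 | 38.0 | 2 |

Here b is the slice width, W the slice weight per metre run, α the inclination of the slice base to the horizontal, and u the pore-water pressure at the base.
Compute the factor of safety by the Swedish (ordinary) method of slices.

Ordinary method of slices: FS = Σ[c'·Δl_i + (W_i cosα_i − u_i·Δl_i)·tanφ'] / Σ W_i sinα_i, with Δl_i = b_i / cosα_i.
Slice 1: Δl = 1.6/cos(-8.6°) = 1.618 m; N'_1 = 24·cos(-8.6°) − 7·1.618 = 12.4; c'Δl = 1.13; W sinα = -3.6
Slice 2: Δl = 3.1/cos11.3° = 3.161 m; N'_2 = 150·cos11.3° − 9·3.161 = 118.6; c'Δl = 2.21; W sinα = 29.4
Slice 3: Δl = 2.6/cos38.0° = 3.299 m; N'_3 = 71·cos38.0° − 2·3.299 = 49.3; c'Δl = 2.31; W sinα = 43.7
Σc'Δl = 5.7 kN/m; ΣN' = 180.4 kN/m; ΣW sinα = 69.5 kN/m
Resisting = 5.7 + 180.4·tan20.8° = 5.7 + 68.5 = 74.2 kN/m
FS = 74.2 / 69.5 = 1.067

FS = 1.07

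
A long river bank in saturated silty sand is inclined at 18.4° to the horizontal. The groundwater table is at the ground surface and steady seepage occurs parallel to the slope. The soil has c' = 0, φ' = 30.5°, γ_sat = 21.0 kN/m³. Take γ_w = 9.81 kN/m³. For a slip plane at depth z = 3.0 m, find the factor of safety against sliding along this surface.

FS = 0.94

With seepage parallel to the slope and the water table at the surface, the effective normal stress on the slip plane uses the buoyant unit weight γ' = γ_sat − γ_w while the driving shear stress uses γ_sat:
FS = [c' + γ' z cos²β tanφ'] / [γ_sat z sinβ cosβ]
(For c' = 0 this reduces to FS = (γ'/γ_sat)·tanφ'/tanβ.)
γ' = 21.0 − 9.81 = 11.19 kN/m³
Numerator = 0.0 + 11.19·3.0·cos²18.4°·tan30.5° = 0.0 + 11.19·3.0·0.9004·0.5890 = 17.804 kPa
Denominator = 21.0·3.0·sin18.4°·cos18.4° = 21.0·3.0·0.3156·0.9489 = 18.869 kPa
FS = 17.804 / 18.869 = 0.944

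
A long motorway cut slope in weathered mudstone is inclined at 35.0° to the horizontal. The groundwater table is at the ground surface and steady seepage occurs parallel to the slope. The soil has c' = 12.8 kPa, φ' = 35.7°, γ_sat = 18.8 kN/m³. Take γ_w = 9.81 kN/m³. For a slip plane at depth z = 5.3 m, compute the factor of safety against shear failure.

With seepage parallel to the slope and the water table at the surface, the effective normal stress on the slip plane uses the buoyant unit weight γ' = γ_sat − γ_w while the driving shear stress uses γ_sat:
FS = [c' + γ' z cos²β tanφ'] / [γ_sat z sinβ cosβ]
γ' = 18.8 − 9.81 = 8.99 kN/m³
Numerator = 12.8 + 8.99·5.3·cos²35.0°·tan35.7° = 12.8 + 8.99·5.3·0.6710·0.7186 = 35.774 kPa
Denominator = 18.8·5.3·sin35.0°·cos35.0° = 18.8·5.3·0.5736·0.8192 = 46.815 kPa
FS = 35.774 / 46.815 = 0.764

FS = 0.76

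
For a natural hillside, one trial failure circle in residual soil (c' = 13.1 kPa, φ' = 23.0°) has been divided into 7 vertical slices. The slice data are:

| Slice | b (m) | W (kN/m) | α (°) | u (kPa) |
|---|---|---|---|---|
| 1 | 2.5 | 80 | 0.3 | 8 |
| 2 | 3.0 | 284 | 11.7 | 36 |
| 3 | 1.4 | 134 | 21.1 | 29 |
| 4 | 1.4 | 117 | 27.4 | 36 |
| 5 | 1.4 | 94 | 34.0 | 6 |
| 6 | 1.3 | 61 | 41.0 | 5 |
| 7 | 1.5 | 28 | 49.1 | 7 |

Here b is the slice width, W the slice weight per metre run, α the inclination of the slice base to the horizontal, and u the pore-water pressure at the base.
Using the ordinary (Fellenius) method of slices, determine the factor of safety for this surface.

Ordinary method of slices: FS = Σ[c'·Δl_i + (W_i cosα_i − u_i·Δl_i)·tanφ'] / Σ W_i sinα_i, with Δl_i = b_i / cosα_i.
Slice 1: Δl = 2.5/cos0.3° = 2.500 m; N'_1 = 80·cos0.3° − 8·2.500 = 60.0; c'Δl = 32.75; W sinα = 0.4
Slice 2: Δl = 3.0/cos11.7° = 3.064 m; N'_2 = 284·cos11.7° − 36·3.064 = 167.8; c'Δl = 40.13; W sinα = 57.6
Slice 3: Δl = 1.4/cos21.1° = 1.501 m; N'_3 = 134·cos21.1° − 29·1.501 = 81.5; c'Δl = 19.66; W sinα = 48.2
Slice 4: Δl = 1.4/cos27.4° = 1.577 m; N'_4 = 117·cos27.4° − 36·1.577 = 47.1; c'Δl = 20.66; W sinα = 53.8
Slice 5: Δl = 1.4/cos34.0° = 1.689 m; N'_5 = 94·cos34.0° − 6·1.689 = 67.8; c'Δl = 22.12; W sinα = 52.6
Slice 6: Δl = 1.3/cos41.0° = 1.723 m; N'_6 = 61·cos41.0° − 5·1.723 = 37.4; c'Δl = 22.56; W sinα = 40.0
Slice 7: Δl = 1.5/cos49.1° = 2.291 m; N'_7 = 28·cos49.1° − 7·2.291 = 2.3; c'Δl = 30.01; W sinα = 21.2
Σc'Δl = 187.9 kN/m; ΣN' = 463.9 kN/m; ΣW sinα = 273.8 kN/m
Resisting = 187.9 + 463.9·tan23.0° = 187.9 + 196.9 = 384.8 kN/m
FS = 384.8 / 273.8 = 1.405

FS = 1.41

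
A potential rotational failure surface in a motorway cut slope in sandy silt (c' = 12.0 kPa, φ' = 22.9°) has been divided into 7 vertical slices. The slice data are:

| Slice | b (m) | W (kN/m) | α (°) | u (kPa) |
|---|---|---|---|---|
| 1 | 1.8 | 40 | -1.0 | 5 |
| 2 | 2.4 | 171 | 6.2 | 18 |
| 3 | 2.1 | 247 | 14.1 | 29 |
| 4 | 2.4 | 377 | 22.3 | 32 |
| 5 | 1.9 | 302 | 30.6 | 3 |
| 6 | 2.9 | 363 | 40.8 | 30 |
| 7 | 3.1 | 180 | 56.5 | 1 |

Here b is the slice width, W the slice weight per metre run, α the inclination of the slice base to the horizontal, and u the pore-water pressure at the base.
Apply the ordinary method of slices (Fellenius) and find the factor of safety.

Ordinary method of slices: FS = Σ[c'·Δl_i + (W_i cosα_i − u_i·Δl_i)·tanφ'] / Σ W_i sinα_i, with Δl_i = b_i / cosα_i.
Slice 1: Δl = 1.8/cos(-1.0°) = 1.800 m; N'_1 = 40·cos(-1.0°) − 5·1.800 = 31.0; c'Δl = 21.60; W sinα = -0.7
Slice 2: Δl = 2.4/cos6.2° = 2.414 m; N'_2 = 171·cos6.2° − 18·2.414 = 126.5; c'Δl = 28.97; W sinα = 18.5
Slice 3: Δl = 2.1/cos14.1° = 2.165 m; N'_3 = 247·cos14.1° − 29·2.165 = 176.8; c'Δl = 25.98; W sinα = 60.2
Slice 4: Δl = 2.4/cos22.3° = 2.594 m; N'_4 = 377·cos22.3° − 32·2.594 = 265.8; c'Δl = 31.13; W sinα = 143.1
Slice 5: Δl = 1.9/cos30.6° = 2.207 m; N'_5 = 302·cos30.6° − 3·2.207 = 253.3; c'Δl = 26.49; W sinα = 153.7
Slice 6: Δl = 2.9/cos40.8° = 3.831 m; N'_6 = 363·cos40.8° − 30·3.831 = 159.9; c'Δl = 45.97; W sinα = 237.2
Slice 7: Δl = 3.1/cos56.5° = 5.617 m; N'_7 = 180·cos56.5° − 1·5.617 = 93.7; c'Δl = 67.40; W sinα = 150.1
Σc'Δl = 247.5 kN/m; ΣN' = 1107.0 kN/m; ΣW sinα = 762.0 kN/m
Resisting = 247.5 + 1107.0·tan22.9° = 247.5 + 467.6 = 715.2 kN/m
FS = 715.2 / 762.0 = 0.939

FS = 0.94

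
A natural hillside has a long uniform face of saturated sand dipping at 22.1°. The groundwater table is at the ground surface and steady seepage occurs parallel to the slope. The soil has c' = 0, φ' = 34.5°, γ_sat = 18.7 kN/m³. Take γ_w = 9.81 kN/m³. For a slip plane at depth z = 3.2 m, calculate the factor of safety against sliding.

FS = 0.80

With seepage parallel to the slope and the water table at the surface, the effective normal stress on the slip plane uses the buoyant unit weight γ' = γ_sat − γ_w while the driving shear stress uses γ_sat:
FS = [c' + γ' z cos²β tanφ'] / [γ_sat z sinβ cosβ]
(For c' = 0 this reduces to FS = (γ'/γ_sat)·tanφ'/tanβ.)
γ' = 18.7 − 9.81 = 8.89 kN/m³
Numerator = 0.0 + 8.89·3.2·cos²22.1°·tan34.5° = 0.0 + 8.89·3.2·0.8585·0.6873 = 16.784 kPa
Denominator = 18.7·3.2·sin22.1°·cos22.1° = 18.7·3.2·0.3762·0.9265 = 20.859 kPa
FS = 16.784 / 20.859 = 0.805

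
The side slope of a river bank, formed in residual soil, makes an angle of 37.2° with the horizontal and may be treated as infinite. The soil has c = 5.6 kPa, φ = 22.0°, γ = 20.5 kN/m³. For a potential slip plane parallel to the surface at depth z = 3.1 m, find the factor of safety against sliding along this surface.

FS = 0.72

For an infinite slope with a slip plane parallel to the surface (no pore pressure): FS = [c + γz cos²β tanφ] / [γz sinβ cosβ].
γz = 20.5·3.1 = 63.55 kN/m²
Numerator = 5.6 + 63.55·cos²37.2°·tan22.0° = 5.6 + 63.55·0.6345·0.4040 = 21.890 kPa
Denominator = 63.55·sin37.2°·cos37.2° = 63.55·0.6046·0.7965 = 30.604 kPa
FS = 21.890 / 30.604 = 0.715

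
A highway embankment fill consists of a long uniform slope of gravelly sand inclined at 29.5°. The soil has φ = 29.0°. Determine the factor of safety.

FS = 0.98

For a dry cohesionless infinite slope the factor of safety is FS = tanφ / tanβ.
FS = tan29.0° / tan29.5° = 0.5543 / 0.5658 = 0.980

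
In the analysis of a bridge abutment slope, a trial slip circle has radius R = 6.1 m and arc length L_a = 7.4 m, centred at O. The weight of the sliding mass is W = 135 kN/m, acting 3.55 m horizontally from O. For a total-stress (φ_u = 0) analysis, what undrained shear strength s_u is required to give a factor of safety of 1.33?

s_u = 14.1 kPa

FS = s_u·L_a·R / (W·d), so s_u = FS·W·d / (L_a·R).
s_u = 1.33·135·3.55 / (7.40·6.1) = 637.4 / 45.14 = 14.12 kPa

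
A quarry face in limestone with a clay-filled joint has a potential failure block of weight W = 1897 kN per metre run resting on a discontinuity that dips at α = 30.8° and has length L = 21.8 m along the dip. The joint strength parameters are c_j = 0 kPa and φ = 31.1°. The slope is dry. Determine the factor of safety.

FS = 1.01

Resolving the block weight along and normal to the plane and applying the Mohr–Coulomb strength on the joint:
N' = W cosα = 1897·cos30.8° = 1629.4 kN/m
Driving force T = W sinα = 1897·sin30.8° = 971.3 kN/m
Resisting force R = c_j·L + N'·tanφ = 0·21.8 + 1629.4·tan31.1° = 0.0 + 982.9 = 982.9 kN/m
FS = R / T = 982.9 / 971.3 = 1.012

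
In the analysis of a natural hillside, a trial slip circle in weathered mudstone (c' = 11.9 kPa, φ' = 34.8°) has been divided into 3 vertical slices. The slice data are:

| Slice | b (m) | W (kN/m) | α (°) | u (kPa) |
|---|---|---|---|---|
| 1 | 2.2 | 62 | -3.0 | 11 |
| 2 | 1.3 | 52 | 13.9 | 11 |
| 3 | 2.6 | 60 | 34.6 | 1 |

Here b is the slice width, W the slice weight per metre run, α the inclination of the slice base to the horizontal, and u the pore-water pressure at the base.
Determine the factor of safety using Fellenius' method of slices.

Ordinary method of slices: FS = Σ[c'·Δl_i + (W_i cosα_i − u_i·Δl_i)·tanφ'] / Σ W_i sinα_i, with Δl_i = b_i / cosα_i.
Slice 1: Δl = 2.2/cos(-3.0°) = 2.203 m; N'_1 = 62·cos(-3.0°) − 11·2.203 = 37.7; c'Δl = 26.22; W sinα = -3.2
Slice 2: Δl = 1.3/cos13.9° = 1.339 m; N'_2 = 52·cos13.9° − 11·1.339 = 35.7; c'Δl = 15.94; W sinα = 12.5
Slice 3: Δl = 2.6/cos34.6° = 3.159 m; N'_3 = 60·cos34.6° − 1·3.159 = 46.2; c'Δl = 37.59; W sinα = 34.1
Σc'Δl = 79.7 kN/m; ΣN' = 119.7 kN/m; ΣW sinα = 43.3 kN/m
Resisting = 79.7 + 119.7·tan34.8° = 79.7 + 83.2 = 162.9 kN/m
FS = 162.9 / 43.3 = 3.761

FS = 3.76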